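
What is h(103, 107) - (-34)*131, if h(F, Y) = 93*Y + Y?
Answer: 14512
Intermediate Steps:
h(F, Y) = 94*Y
h(103, 107) - (-34)*131 = 94*107 - (-34)*131 = 10058 - 1*(-4454) = 10058 + 4454 = 14512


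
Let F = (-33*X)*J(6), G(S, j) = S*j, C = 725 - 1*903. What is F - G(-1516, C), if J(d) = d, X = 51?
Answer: -279946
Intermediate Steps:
C = -178 (C = 725 - 903 = -178)
F = -10098 (F = -33*51*6 = -1683*6 = -10098)
F - G(-1516, C) = -10098 - (-1516)*(-178) = -10098 - 1*269848 = -10098 - 269848 = -279946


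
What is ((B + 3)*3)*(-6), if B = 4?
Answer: -126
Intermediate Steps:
((B + 3)*3)*(-6) = ((4 + 3)*3)*(-6) = (7*3)*(-6) = 21*(-6) = -126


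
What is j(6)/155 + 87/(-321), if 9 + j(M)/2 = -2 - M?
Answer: -8133/16585 ≈ -0.49038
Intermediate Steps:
j(M) = -22 - 2*M (j(M) = -18 + 2*(-2 - M) = -18 + (-4 - 2*M) = -22 - 2*M)
j(6)/155 + 87/(-321) = (-22 - 2*6)/155 + 87/(-321) = (-22 - 12)*(1/155) + 87*(-1/321) = -34*1/155 - 29/107 = -34/155 - 29/107 = -8133/16585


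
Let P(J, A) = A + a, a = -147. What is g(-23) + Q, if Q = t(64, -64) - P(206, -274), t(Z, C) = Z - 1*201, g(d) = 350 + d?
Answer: 611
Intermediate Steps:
t(Z, C) = -201 + Z (t(Z, C) = Z - 201 = -201 + Z)
P(J, A) = -147 + A (P(J, A) = A - 147 = -147 + A)
Q = 284 (Q = (-201 + 64) - (-147 - 274) = -137 - 1*(-421) = -137 + 421 = 284)
g(-23) + Q = (350 - 23) + 284 = 327 + 284 = 611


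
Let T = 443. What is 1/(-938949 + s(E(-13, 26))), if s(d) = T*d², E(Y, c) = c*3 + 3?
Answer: 1/1967574 ≈ 5.0824e-7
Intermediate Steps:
E(Y, c) = 3 + 3*c (E(Y, c) = 3*c + 3 = 3 + 3*c)
s(d) = 443*d²
1/(-938949 + s(E(-13, 26))) = 1/(-938949 + 443*(3 + 3*26)²) = 1/(-938949 + 443*(3 + 78)²) = 1/(-938949 + 443*81²) = 1/(-938949 + 443*6561) = 1/(-938949 + 2906523) = 1/1967574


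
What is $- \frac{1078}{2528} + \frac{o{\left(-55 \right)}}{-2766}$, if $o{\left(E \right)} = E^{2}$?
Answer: $- \frac{2657237}{1748112} \approx -1.5201$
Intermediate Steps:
$- \frac{1078}{2528} + \frac{o{\left(-55 \right)}}{-2766} = - \frac{1078}{2528} + \frac{\left(-55\right)^{2}}{-2766} = \left(-1078\right) \frac{1}{2528} + 3025 \left(- \frac{1}{2766}\right) = - \frac{539}{1264} - \frac{3025}{2766} = - \frac{2657237}{1748112}$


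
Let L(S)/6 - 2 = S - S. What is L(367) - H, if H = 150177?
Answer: -150165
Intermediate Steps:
L(S) = 12 (L(S) = 12 + 6*(S - S) = 12 + 6*0 = 12 + 0 = 12)
L(367) - H = 12 - 1*150177 = 12 - 150177 = -150165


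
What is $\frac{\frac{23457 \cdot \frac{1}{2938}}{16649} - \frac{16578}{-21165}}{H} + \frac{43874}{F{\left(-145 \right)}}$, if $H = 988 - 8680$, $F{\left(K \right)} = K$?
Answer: $- \frac{7764122099200543173}{25659783135283960} \approx -302.58$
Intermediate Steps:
$H = -7692$
$\frac{\frac{23457 \cdot \frac{1}{2938}}{16649} - \frac{16578}{-21165}}{H} + \frac{43874}{F{\left(-145 \right)}} = \frac{\frac{23457 \cdot \frac{1}{2938}}{16649} - \frac{16578}{-21165}}{-7692} + \frac{43874}{-145} = \left(23457 \cdot \frac{1}{2938} \cdot \frac{1}{16649} - - \frac{5526}{7055}\right) \left(- \frac{1}{7692}\right) + 43874 \left(- \frac{1}{145}\right) = \left(\frac{23457}{2938} \cdot \frac{1}{16649} + \frac{5526}{7055}\right) \left(- \frac{1}{7692}\right) - \frac{43874}{145} = \left(\frac{23457}{48914762} + \frac{5526}{7055}\right) \left(- \frac{1}{7692}\right) - \frac{43874}{145} = \frac{270468463947}{345093645910} \left(- \frac{1}{7692}\right) - \frac{43874}{145} = - \frac{90156154649}{884820108113240} - \frac{43874}{145} = - \frac{7764122099200543173}{25659783135283960}$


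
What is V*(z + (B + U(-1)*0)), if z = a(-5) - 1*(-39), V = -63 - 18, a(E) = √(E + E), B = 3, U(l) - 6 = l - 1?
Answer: -3402 - 81*I*√10 ≈ -3402.0 - 256.14*I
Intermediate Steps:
U(l) = 5 + l (U(l) = 6 + (l - 1) = 6 + (-1 + l) = 5 + l)
a(E) = √2*√E (a(E) = √(2*E) = √2*√E)
V = -81
z = 39 + I*√10 (z = √2*√(-5) - 1*(-39) = √2*(I*√5) + 39 = I*√10 + 39 = 39 + I*√10 ≈ 39.0 + 3.1623*I)
V*(z + (B + U(-1)*0)) = -81*((39 + I*√10) + (3 + (5 - 1)*0)) = -81*((39 + I*√10) + (3 + 4*0)) = -81*((39 + I*√10) + (3 + 0)) = -81*((39 + I*√10) + 3) = -81*(42 + I*√10) = -3402 - 81*I*√10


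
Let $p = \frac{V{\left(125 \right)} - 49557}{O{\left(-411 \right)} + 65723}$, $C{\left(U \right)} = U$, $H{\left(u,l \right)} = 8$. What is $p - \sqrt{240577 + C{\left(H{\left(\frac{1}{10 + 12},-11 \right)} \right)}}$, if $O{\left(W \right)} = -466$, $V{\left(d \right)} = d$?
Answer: $- \frac{49432}{65257} - \sqrt{240585} \approx -491.25$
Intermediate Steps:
$p = - \frac{49432}{65257}$ ($p = \frac{125 - 49557}{-466 + 65723} = - \frac{49432}{65257} \approx -0.7575$)
$p - \sqrt{240577 + C{\left(H{\left(\frac{1}{10 + 12},-11 \right)} \right)}} = - \frac{49432}{65257} - \sqrt{240577 + 8} = - \frac{49432}{65257} - \sqrt{240585}$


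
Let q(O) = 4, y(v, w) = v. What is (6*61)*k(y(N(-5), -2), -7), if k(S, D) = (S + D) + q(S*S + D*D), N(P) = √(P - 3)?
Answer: -1098 + 732*I*√2 ≈ -1098.0 + 1035.2*I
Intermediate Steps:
N(P) = √(-3 + P)
k(S, D) = 4 + D + S (k(S, D) = (S + D) + 4 = (D + S) + 4 = 4 + D + S)
(6*61)*k(y(N(-5), -2), -7) = (6*61)*(4 - 7 + √(-3 - 5)) = 366*(4 - 7 + √(-8)) = 366*(4 - 7 + 2*I*√2) = 366*(-3 + 2*I*√2) = -1098 + 732*I*√2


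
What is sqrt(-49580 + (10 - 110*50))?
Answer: I*sqrt(55070) ≈ 234.67*I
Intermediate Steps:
sqrt(-49580 + (10 - 110*50)) = sqrt(-49580 + (10 - 5500)) = sqrt(-49580 - 5490) = sqrt(-55070) = I*sqrt(55070)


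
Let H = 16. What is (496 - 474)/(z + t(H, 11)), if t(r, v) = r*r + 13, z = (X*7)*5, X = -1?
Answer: 11/117 ≈ 0.094017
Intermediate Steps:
z = -35 (z = -1*7*5 = -7*5 = -35)
t(r, v) = 13 + r**2 (t(r, v) = r**2 + 13 = 13 + r**2)
(496 - 474)/(z + t(H, 11)) = (496 - 474)/(-35 + (13 + 16**2)) = 22/(-35 + (13 + 256)) = 22/(-35 + 269) = 22/234 = 22*(1/234) = 11/117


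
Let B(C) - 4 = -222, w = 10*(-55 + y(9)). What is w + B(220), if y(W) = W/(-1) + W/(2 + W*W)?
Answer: -71124/83 ≈ -856.92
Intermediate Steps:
y(W) = -W + W/(2 + W²) (y(W) = W*(-1) + W/(2 + W²) = -W + W/(2 + W²))
w = -53030/83 (w = 10*(-55 + (-1*9 - 1*9³)/(2 + 9²)) = 10*(-55 + (-9 - 1*729)/(2 + 81)) = 10*(-55 + (-9 - 729)/83) = 10*(-55 + (1/83)*(-738)) = 10*(-55 - 738/83) = 10*(-5303/83) = -53030/83 ≈ -638.92)
B(C) = -218 (B(C) = 4 - 222 = -218)
w + B(220) = -53030/83 - 218 = -71124/83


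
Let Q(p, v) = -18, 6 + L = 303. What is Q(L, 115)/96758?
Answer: -9/48379 ≈ -0.00018603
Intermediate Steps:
L = 297 (L = -6 + 303 = 297)
Q(L, 115)/96758 = -18/96758 = -18*1/96758 = -9/48379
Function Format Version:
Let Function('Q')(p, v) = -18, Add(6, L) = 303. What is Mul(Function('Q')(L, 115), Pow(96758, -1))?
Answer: Rational(-9, 48379) ≈ -0.00018603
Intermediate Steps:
L = 297 (L = Add(-6, 303) = 297)
Mul(Function('Q')(L, 115), Pow(96758, -1)) = Mul(-18, Pow(96758, -1)) = Mul(-18, Rational(1, 96758)) = Rational(-9, 48379)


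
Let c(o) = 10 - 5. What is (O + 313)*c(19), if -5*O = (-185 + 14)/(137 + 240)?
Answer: 590176/377 ≈ 1565.5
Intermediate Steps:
c(o) = 5
O = 171/1885 (O = -(-185 + 14)/(5*(137 + 240)) = -(-171)/(5*377) = -⅕*(-171/377) = 171/1885 ≈ 0.090716)
(O + 313)*c(19) = (171/1885 + 313)*5 = (590176/1885)*5 = 590176/377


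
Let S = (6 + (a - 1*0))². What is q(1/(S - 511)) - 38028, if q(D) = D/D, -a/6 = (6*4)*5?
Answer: -38027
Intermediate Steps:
a = -720 (a = -6*6*4*5 = -144*5 = -6*120 = -720)
S = 509796 (S = (6 + (-720 - 1*0))² = (6 + (-720 + 0))² = (6 - 720)² = (-714)² = 509796)
q(D) = 1
q(1/(S - 511)) - 38028 = 1 - 38028 = -38027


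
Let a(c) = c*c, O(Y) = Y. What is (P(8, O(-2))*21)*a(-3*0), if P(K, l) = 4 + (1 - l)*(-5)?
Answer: 0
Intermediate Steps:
P(K, l) = -1 + 5*l (P(K, l) = 4 + (-5 + 5*l) = -1 + 5*l)
a(c) = c²
(P(8, O(-2))*21)*a(-3*0) = ((-1 + 5*(-2))*21)*(-3*0)² = ((-1 - 10)*21)*0² = -11*21*0 = -231*0 = 0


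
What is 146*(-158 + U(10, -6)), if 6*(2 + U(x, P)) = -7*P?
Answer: -22338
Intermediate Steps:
U(x, P) = -2 - 7*P/6 (U(x, P) = -2 + (-7*P)/6 = -2 - 7*P/6)
146*(-158 + U(10, -6)) = 146*(-158 + (-2 - 7/6*(-6))) = 146*(-158 + (-2 + 7)) = 146*(-158 + 5) = 146*(-153) = -22338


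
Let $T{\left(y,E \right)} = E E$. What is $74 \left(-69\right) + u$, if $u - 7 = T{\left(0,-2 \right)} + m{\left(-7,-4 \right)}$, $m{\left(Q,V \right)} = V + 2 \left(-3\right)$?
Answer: $-5105$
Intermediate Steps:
$T{\left(y,E \right)} = E^{2}$
$m{\left(Q,V \right)} = -6 + V$ ($m{\left(Q,V \right)} = V - 6 = -6 + V$)
$u = 1$ ($u = 7 + \left(\left(-2\right)^{2} - 10\right) = 7 + \left(4 - 10\right) = 7 - 6 = 1$)
$74 \left(-69\right) + u = 74 \left(-69\right) + 1 = -5106 + 1 = -5105$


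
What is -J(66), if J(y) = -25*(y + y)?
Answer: 3300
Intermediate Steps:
J(y) = -50*y
-J(66) = -(-50)*66 = -1*(-3300) = 3300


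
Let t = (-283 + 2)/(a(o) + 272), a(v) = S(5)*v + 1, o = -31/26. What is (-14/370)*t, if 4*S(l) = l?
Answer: 204568/5223845 ≈ 0.039160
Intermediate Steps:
S(l) = l/4
o = -31/26 (o = -31*1/26 = -31/26 ≈ -1.1923)
a(v) = 1 + 5*v/4 (a(v) = ((¼)*5)*v + 1 = 5*v/4 + 1 = 1 + 5*v/4)
t = -29224/28237 (t = (-283 + 2)/((1 + (5/4)*(-31/26)) + 272) = -281/((1 - 155/104) + 272) = -281/(-51/104 + 272) = -281/28237/104 = -281*104/28237 = -29224/28237 ≈ -1.0350)
(-14/370)*t = -14/370*(-29224/28237) = -14*1/370*(-29224/28237) = -7/185*(-29224/28237) = 204568/5223845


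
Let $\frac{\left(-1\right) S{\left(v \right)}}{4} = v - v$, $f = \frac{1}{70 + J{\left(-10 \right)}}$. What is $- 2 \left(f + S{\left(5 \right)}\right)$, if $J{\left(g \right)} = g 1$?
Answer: $- \frac{1}{30} \approx -0.033333$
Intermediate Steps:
$J{\left(g \right)} = g$
$f = \frac{1}{60}$ ($f = \frac{1}{70 - 10} = \frac{1}{60} \approx 0.016667$)
$S{\left(v \right)} = 0$ ($S{\left(v \right)} = - 4 \left(v - v\right) = \left(-4\right) 0 = 0$)
$- 2 \left(f + S{\left(5 \right)}\right) = - 2 \left(\frac{1}{60} + 0\right) = \left(-2\right) \frac{1}{60} = - \frac{1}{30}$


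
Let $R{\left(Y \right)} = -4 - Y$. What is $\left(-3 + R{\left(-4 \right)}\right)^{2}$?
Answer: $9$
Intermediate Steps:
$\left(-3 + R{\left(-4 \right)}\right)^{2} = \left(-3 - 0\right)^{2} = \left(-3 + \left(-4 + 4\right)\right)^{2} = \left(-3 + 0\right)^{2} = \left(-3\right)^{2} = 9$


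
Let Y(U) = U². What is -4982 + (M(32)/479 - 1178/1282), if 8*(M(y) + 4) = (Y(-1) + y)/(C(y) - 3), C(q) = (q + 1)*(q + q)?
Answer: -8604455625581/1726787336 ≈ -4982.9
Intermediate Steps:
C(q) = 2*q*(1 + q) (C(q) = (1 + q)*(2*q) = 2*q*(1 + q))
M(y) = -4 + (1 + y)/(8*(-3 + 2*y*(1 + y))) (M(y) = -4 + (((-1)² + y)/(2*y*(1 + y) - 3))/8 = -4 + ((1 + y)/(-3 + 2*y*(1 + y)))/8 = -4 + (1 + y)/(8*(-3 + 2*y*(1 + y))))
-4982 + (M(32)/479 - 1178/1282) = -4982 + (((97 + 32 - 64*32*(1 + 32))/(8*(-3 + 2*32*(1 + 32))))/479 - 1178/1282) = -4982 + (((97 + 32 - 64*32*33)/(8*(-3 + 2*32*33)))*(1/479) - 1178*1/1282) = -4982 + (((97 + 32 - 67584)/(8*(-3 + 2112)))*(1/479) - 589/641) = -4982 + (((⅛)*(-67455)/2109)*(1/479) - 589/641) = -4982 + (((⅛)*(1/2109)*(-67455))*(1/479) - 589/641) = -4982 + (-22485/5624*1/479 - 589/641) = -4982 + (-22485/2693896 - 589/641) = -4982 - 1601117629/1726787336 = -8604455625581/1726787336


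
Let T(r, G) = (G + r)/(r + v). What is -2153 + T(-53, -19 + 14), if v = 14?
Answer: -83909/39 ≈ -2151.5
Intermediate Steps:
T(r, G) = (G + r)/(14 + r) (T(r, G) = (G + r)/(r + 14) = (G + r)/(14 + r))
-2153 + T(-53, -19 + 14) = -2153 + ((-19 + 14) - 53)/(14 - 53) = -2153 + (-5 - 53)/(-39) = -2153 - 1/39*(-58) = -2153 + 58/39 = -83909/39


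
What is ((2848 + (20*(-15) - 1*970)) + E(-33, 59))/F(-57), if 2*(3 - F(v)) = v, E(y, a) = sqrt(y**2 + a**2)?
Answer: 1052/21 + 2*sqrt(4570)/63 ≈ 52.241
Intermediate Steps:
E(y, a) = sqrt(a**2 + y**2)
F(v) = 3 - v/2
((2848 + (20*(-15) - 1*970)) + E(-33, 59))/F(-57) = ((2848 + (20*(-15) - 1*970)) + sqrt(59**2 + (-33)**2))/(3 - 1/2*(-57)) = ((2848 + (-300 - 970)) + sqrt(3481 + 1089))/(3 + 57/2) = ((2848 - 1270) + sqrt(4570))/(63/2) = (1578 + sqrt(4570))*(2/63) = 1052/21 + 2*sqrt(4570)/63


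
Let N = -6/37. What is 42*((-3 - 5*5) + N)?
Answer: -43764/37 ≈ -1182.8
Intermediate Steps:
N = -6/37 (N = -6*1/37 = -6/37 ≈ -0.16216)
42*((-3 - 5*5) + N) = 42*((-3 - 5*5) - 6/37) = 42*((-3 - 25) - 6/37) = 42*(-28 - 6/37) = 42*(-1042/37) = -43764/37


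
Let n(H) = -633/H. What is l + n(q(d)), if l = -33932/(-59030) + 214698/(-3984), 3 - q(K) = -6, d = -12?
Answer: -7269779023/58793880 ≈ -123.65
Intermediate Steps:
q(K) = 9 (q(K) = 3 - 1*(-6) = 3 + 6 = 9)
l = -1044869821/19597960 (l = -33932*(-1/59030) + 214698*(-1/3984) = 16966/29515 - 35783/664 = -1044869821/19597960 ≈ -53.315)
l + n(q(d)) = -1044869821/19597960 - 633/9 = -1044869821/19597960 - 633*⅑ = -1044869821/19597960 - 211/3 = -7269779023/58793880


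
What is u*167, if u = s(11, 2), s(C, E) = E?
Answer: 334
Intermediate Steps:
u = 2
u*167 = 2*167 = 334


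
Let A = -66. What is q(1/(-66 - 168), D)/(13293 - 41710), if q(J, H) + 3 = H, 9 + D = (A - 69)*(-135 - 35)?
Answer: -22938/28417 ≈ -0.80719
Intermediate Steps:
D = 22941 (D = -9 + (-66 - 69)*(-135 - 35) = -9 - 135*(-170) = -9 + 22950 = 22941)
q(J, H) = -3 + H
q(1/(-66 - 168), D)/(13293 - 41710) = (-3 + 22941)/(13293 - 41710) = 22938/(-28417) = 22938*(-1/28417) = -22938/28417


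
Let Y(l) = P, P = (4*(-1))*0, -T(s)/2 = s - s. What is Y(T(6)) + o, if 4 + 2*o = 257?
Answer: 253/2 ≈ 126.50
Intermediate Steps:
T(s) = 0 (T(s) = -2*(s - s) = -2*0 = 0)
o = 253/2 (o = -2 + (1/2)*257 = -2 + 257/2 = 253/2 ≈ 126.50)
P = 0 (P = -4*0 = 0)
Y(l) = 0
Y(T(6)) + o = 0 + 253/2 = 253/2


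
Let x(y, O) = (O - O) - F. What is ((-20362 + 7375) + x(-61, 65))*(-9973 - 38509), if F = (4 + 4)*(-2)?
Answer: 628860022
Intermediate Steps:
F = -16 (F = 8*(-2) = -16)
x(y, O) = 16 (x(y, O) = (O - O) - 1*(-16) = 0 + 16 = 16)
((-20362 + 7375) + x(-61, 65))*(-9973 - 38509) = ((-20362 + 7375) + 16)*(-9973 - 38509) = (-12987 + 16)*(-48482) = -12971*(-48482) = 628860022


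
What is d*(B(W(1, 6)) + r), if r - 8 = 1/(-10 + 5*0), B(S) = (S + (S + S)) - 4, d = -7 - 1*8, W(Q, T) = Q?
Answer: -207/2 ≈ -103.50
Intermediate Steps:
d = -15 (d = -7 - 8 = -15)
B(S) = -4 + 3*S (B(S) = (S + 2*S) - 4 = 3*S - 4 = -4 + 3*S)
r = 79/10 (r = 8 + 1/(-10 + 5*0) = 8 + 1/(-10 + 0) = 8 + 1/(-10) = 8 - ⅒ = 79/10 ≈ 7.9000)
d*(B(W(1, 6)) + r) = -15*((-4 + 3*1) + 79/10) = -15*((-4 + 3) + 79/10) = -15*(-1 + 79/10) = -15*69/10 = -207/2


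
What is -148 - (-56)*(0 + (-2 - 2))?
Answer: -372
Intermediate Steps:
-148 - (-56)*(0 + (-2 - 2)) = -148 - (-56)*(0 - 4) = -148 - (-56)*(-4) = -148 - 56*4 = -148 - 224 = -372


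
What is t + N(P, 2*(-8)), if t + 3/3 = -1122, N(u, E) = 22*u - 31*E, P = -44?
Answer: -1595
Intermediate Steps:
N(u, E) = -31*E + 22*u
t = -1123 (t = -1 - 1122 = -1123)
t + N(P, 2*(-8)) = -1123 + (-62*(-8) + 22*(-44)) = -1123 + (-31*(-16) - 968) = -1123 + (496 - 968) = -1123 - 472 = -1595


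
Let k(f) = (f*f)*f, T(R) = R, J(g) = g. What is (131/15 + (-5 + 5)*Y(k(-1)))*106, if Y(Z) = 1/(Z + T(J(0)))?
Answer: 13886/15 ≈ 925.73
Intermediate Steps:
k(f) = f**3 (k(f) = f**2*f = f**3)
Y(Z) = 1/Z (Y(Z) = 1/(Z + 0) = 1/Z)
(131/15 + (-5 + 5)*Y(k(-1)))*106 = (131/15 + (-5 + 5)/((-1)**3))*106 = (131*(1/15) + 0/(-1))*106 = (131/15 + 0*(-1))*106 = (131/15 + 0)*106 = (131/15)*106 = 13886/15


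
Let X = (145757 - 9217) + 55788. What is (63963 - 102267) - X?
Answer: -230632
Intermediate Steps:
X = 192328 (X = 136540 + 55788 = 192328)
(63963 - 102267) - X = (63963 - 102267) - 1*192328 = -38304 - 192328 = -230632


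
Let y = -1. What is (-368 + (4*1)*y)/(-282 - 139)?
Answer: 372/421 ≈ 0.88361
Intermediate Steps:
(-368 + (4*1)*y)/(-282 - 139) = (-368 + (4*1)*(-1))/(-282 - 139) = (-368 + 4*(-1))/(-421) = -(-368 - 4)/421 = -1/421*(-372) = 372/421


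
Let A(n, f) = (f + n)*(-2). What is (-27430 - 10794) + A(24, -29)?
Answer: -38214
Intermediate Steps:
A(n, f) = -2*f - 2*n
(-27430 - 10794) + A(24, -29) = (-27430 - 10794) + (-2*(-29) - 2*24) = -38224 + (58 - 48) = -38224 + 10 = -38214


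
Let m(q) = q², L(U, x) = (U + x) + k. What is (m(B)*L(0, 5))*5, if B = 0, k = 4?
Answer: 0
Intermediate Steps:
L(U, x) = 4 + U + x (L(U, x) = (U + x) + 4 = 4 + U + x)
(m(B)*L(0, 5))*5 = (0²*(4 + 0 + 5))*5 = (0*9)*5 = 0*5 = 0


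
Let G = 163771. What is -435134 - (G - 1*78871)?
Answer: -520034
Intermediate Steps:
-435134 - (G - 1*78871) = -435134 - (163771 - 1*78871) = -435134 - (163771 - 78871) = -435134 - 1*84900 = -435134 - 84900 = -520034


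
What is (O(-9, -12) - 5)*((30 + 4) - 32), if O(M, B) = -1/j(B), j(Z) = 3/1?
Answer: -32/3 ≈ -10.667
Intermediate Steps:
j(Z) = 3 (j(Z) = 3*1 = 3)
O(M, B) = -⅓ (O(M, B) = -1/3 = -1*⅓ = -⅓)
(O(-9, -12) - 5)*((30 + 4) - 32) = (-⅓ - 5)*((30 + 4) - 32) = -16*(34 - 32)/3 = -16/3*2 = -32/3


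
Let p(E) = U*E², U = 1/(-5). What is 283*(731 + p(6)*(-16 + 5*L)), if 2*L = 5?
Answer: 1070023/5 ≈ 2.1400e+5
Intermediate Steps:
U = -⅕ ≈ -0.20000
L = 5/2 (L = (½)*5 = 5/2 ≈ 2.5000)
p(E) = -E²/5
283*(731 + p(6)*(-16 + 5*L)) = 283*(731 + (-⅕*6²)*(-16 + 5*(5/2))) = 283*(731 + (-⅕*36)*(-16 + 25/2)) = 283*(731 - 36/5*(-7/2)) = 283*(731 + 126/5) = 283*(3781/5) = 1070023/5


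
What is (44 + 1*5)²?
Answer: 2401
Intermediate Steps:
(44 + 1*5)² = (44 + 5)² = 49² = 2401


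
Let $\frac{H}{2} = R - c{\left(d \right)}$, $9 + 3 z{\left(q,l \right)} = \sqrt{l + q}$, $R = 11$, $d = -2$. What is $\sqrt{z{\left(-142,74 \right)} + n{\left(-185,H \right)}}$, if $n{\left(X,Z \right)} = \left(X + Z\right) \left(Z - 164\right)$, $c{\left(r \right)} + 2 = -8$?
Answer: $\frac{\sqrt{156987 + 6 i \sqrt{17}}}{3} \approx 132.07 + 0.010406 i$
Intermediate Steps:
$c{\left(r \right)} = -10$ ($c{\left(r \right)} = -2 - 8 = -10$)
$z{\left(q,l \right)} = -3 + \frac{\sqrt{l + q}}{3}$
$H = 42$ ($H = 2 \left(11 - -10\right) = 2 \left(11 + 10\right) = 2 \cdot 21 = 42$)
$n{\left(X,Z \right)} = \left(-164 + Z\right) \left(X + Z\right)$ ($n{\left(X,Z \right)} = \left(X + Z\right) \left(-164 + Z\right) = \left(-164 + Z\right) \left(X + Z\right)$)
$\sqrt{z{\left(-142,74 \right)} + n{\left(-185,H \right)}} = \sqrt{\left(-3 + \frac{\sqrt{74 - 142}}{3}\right) - \left(-15682 - 1764\right)} = \sqrt{\left(-3 + \frac{\sqrt{-68}}{3}\right) + \left(1764 + 30340 - 6888 - 7770\right)} = \sqrt{\left(-3 + \frac{2 i \sqrt{17}}{3}\right) + 17446} = \sqrt{17443 + \frac{2 i \sqrt{17}}{3}}$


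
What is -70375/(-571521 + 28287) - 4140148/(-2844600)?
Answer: 17008735303/10731134975 ≈ 1.5850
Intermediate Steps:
-70375/(-571521 + 28287) - 4140148/(-2844600) = -70375/(-543234) - 4140148*(-1/2844600) = -70375*(-1/543234) + 1035037/711150 = 70375/543234 + 1035037/711150 = 17008735303/10731134975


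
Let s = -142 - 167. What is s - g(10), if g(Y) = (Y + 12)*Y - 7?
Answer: -522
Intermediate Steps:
g(Y) = -7 + Y*(12 + Y) (g(Y) = (12 + Y)*Y - 7 = Y*(12 + Y) - 7 = -7 + Y*(12 + Y))
s = -309
s - g(10) = -309 - (-7 + 10² + 12*10) = -309 - (-7 + 100 + 120) = -309 - 1*213 = -309 - 213 = -522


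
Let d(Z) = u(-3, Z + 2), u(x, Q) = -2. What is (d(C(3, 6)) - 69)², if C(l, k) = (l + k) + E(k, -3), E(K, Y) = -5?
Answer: 5041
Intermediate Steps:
C(l, k) = -5 + k + l (C(l, k) = (l + k) - 5 = (k + l) - 5 = -5 + k + l)
d(Z) = -2
(d(C(3, 6)) - 69)² = (-2 - 69)² = (-71)² = 5041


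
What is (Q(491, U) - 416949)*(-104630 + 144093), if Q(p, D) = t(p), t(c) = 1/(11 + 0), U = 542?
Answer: -180994602794/11 ≈ -1.6454e+10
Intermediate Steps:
t(c) = 1/11
Q(p, D) = 1/11
(Q(491, U) - 416949)*(-104630 + 144093) = (1/11 - 416949)*(-104630 + 144093) = -4586438/11*39463 = -180994602794/11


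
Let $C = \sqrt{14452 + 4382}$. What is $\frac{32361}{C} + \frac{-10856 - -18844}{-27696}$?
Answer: $- \frac{1997}{6924} + \frac{10787 \sqrt{18834}}{6278} \approx 235.52$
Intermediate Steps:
$C = \sqrt{18834} \approx 137.24$
$\frac{32361}{C} + \frac{-10856 - -18844}{-27696} = \frac{32361}{\sqrt{18834}} + \frac{-10856 - -18844}{-27696} = 32361 \frac{\sqrt{18834}}{18834} + \left(-10856 + 18844\right) \left(- \frac{1}{27696}\right) = \frac{10787 \sqrt{18834}}{6278} + 7988 \left(- \frac{1}{27696}\right) = \frac{10787 \sqrt{18834}}{6278} - \frac{1997}{6924} = - \frac{1997}{6924} + \frac{10787 \sqrt{18834}}{6278}$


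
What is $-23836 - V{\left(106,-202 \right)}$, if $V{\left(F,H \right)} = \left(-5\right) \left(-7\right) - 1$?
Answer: $-23870$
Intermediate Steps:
$V{\left(F,H \right)} = 34$ ($V{\left(F,H \right)} = 35 - 1 = 34$)
$-23836 - V{\left(106,-202 \right)} = -23836 - 34 = -23870$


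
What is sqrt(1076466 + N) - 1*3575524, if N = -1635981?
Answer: -3575524 + I*sqrt(559515) ≈ -3.5755e+6 + 748.01*I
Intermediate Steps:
sqrt(1076466 + N) - 1*3575524 = sqrt(1076466 - 1635981) - 1*3575524 = sqrt(-559515) - 3575524 = I*sqrt(559515) - 3575524 = -3575524 + I*sqrt(559515)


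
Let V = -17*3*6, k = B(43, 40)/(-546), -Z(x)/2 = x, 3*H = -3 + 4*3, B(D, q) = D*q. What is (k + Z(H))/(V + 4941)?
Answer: -2498/1265355 ≈ -0.0019742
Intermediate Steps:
H = 3 (H = (-3 + 4*3)/3 = (-3 + 12)/3 = (1/3)*9 = 3)
Z(x) = -2*x
k = -860/273 (k = (43*40)/(-546) = 1720*(-1/546) = -860/273 ≈ -3.1502)
V = -306 (V = -51*6 = -306)
(k + Z(H))/(V + 4941) = (-860/273 - 2*3)/(-306 + 4941) = (-860/273 - 6)/4635 = -2498/273*1/4635 = -2498/1265355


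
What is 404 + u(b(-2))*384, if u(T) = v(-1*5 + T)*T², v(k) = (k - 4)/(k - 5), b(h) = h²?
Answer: 5524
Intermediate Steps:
v(k) = (-4 + k)/(-5 + k)
u(T) = T²*(-9 + T)/(-10 + T) (u(T) = ((-4 + (-1*5 + T))/(-5 + (-1*5 + T)))*T² = ((-4 + (-5 + T))/(-5 + (-5 + T)))*T² = ((-9 + T)/(-10 + T))*T² = T²*(-9 + T)/(-10 + T))
404 + u(b(-2))*384 = 404 + (((-2)²)²*(-9 + (-2)²)/(-10 + (-2)²))*384 = 404 + (4²*(-9 + 4)/(-10 + 4))*384 = 404 + (16*(-5)/(-6))*384 = 404 + (16*(-⅙)*(-5))*384 = 404 + (40/3)*384 = 404 + 5120 = 5524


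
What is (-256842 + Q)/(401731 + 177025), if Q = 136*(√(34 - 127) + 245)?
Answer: -111761/289378 + 34*I*√93/144689 ≈ -0.38621 + 0.0022661*I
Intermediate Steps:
Q = 33320 + 136*I*√93 (Q = 136*(√(-93) + 245) = 136*(I*√93 + 245) = 136*(245 + I*√93) = 33320 + 136*I*√93 ≈ 33320.0 + 1311.5*I)
(-256842 + Q)/(401731 + 177025) = (-256842 + (33320 + 136*I*√93))/(401731 + 177025) = (-223522 + 136*I*√93)/578756 = (-223522 + 136*I*√93)*(1/578756) = -111761/289378 + 34*I*√93/144689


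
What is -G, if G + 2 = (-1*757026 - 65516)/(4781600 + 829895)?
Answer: 12045532/5611495 ≈ 2.1466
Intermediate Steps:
G = -12045532/5611495 (G = -2 + (-1*757026 - 65516)/(4781600 + 829895) = -2 + (-757026 - 65516)/5611495 = -2 - 822542*1/5611495 = -2 - 822542/5611495 = -12045532/5611495 ≈ -2.1466)
-G = -1*(-12045532/5611495) = 12045532/5611495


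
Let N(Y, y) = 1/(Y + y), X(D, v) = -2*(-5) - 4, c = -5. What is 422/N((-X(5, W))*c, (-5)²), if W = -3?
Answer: 23210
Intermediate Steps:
X(D, v) = 6 (X(D, v) = 10 - 4 = 6)
422/N((-X(5, W))*c, (-5)²) = 422/(1/(-1*6*(-5) + (-5)²)) = 422/(1/(-6*(-5) + 25)) = 422/(1/(30 + 25)) = 422/(1/55) = 422*55 = 23210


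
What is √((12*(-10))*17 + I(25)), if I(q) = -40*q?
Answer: 4*I*√190 ≈ 55.136*I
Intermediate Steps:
√((12*(-10))*17 + I(25)) = √((12*(-10))*17 - 40*25) = √(-120*17 - 1000) = √(-2040 - 1000) = √(-3040) = 4*I*√190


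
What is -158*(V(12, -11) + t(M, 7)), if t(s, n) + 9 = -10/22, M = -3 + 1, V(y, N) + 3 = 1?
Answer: 19908/11 ≈ 1809.8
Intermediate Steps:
V(y, N) = -2 (V(y, N) = -3 + 1 = -2)
M = -2
t(s, n) = -104/11 (t(s, n) = -9 - 10/22 = -9 - 10*1/22 = -9 - 5/11 = -104/11)
-158*(V(12, -11) + t(M, 7)) = -158*(-2 - 104/11) = -158*(-126/11) = 19908/11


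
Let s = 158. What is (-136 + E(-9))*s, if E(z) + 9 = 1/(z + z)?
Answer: -206269/9 ≈ -22919.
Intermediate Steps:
E(z) = -9 + 1/(2*z) (E(z) = -9 + 1/(z + z) = -9 + 1/(2*z))
(-136 + E(-9))*s = (-136 + (-9 + (½)/(-9)))*158 = (-136 + (-9 + (½)*(-⅑)))*158 = (-136 + (-9 - 1/18))*158 = (-136 - 163/18)*158 = -2611/18*158 = -206269/9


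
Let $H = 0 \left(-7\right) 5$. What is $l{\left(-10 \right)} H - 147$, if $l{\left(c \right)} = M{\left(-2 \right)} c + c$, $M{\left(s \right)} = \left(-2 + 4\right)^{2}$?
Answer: $-147$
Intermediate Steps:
$M{\left(s \right)} = 4$ ($M{\left(s \right)} = 2^{2} = 4$)
$l{\left(c \right)} = 5 c$ ($l{\left(c \right)} = 4 c + c = 5 c$)
$H = 0$ ($H = 0 \cdot 5 = 0$)
$l{\left(-10 \right)} H - 147 = 5 \left(-10\right) 0 - 147 = \left(-50\right) 0 - 147 = 0 - 147 = -147$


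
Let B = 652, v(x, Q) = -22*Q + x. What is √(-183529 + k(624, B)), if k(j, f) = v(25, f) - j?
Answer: 2*I*√49618 ≈ 445.5*I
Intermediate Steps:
v(x, Q) = x - 22*Q
k(j, f) = 25 - j - 22*f (k(j, f) = (25 - 22*f) - j = 25 - j - 22*f)
√(-183529 + k(624, B)) = √(-183529 + (25 - 1*624 - 22*652)) = √(-183529 + (25 - 624 - 14344)) = √(-183529 - 14943) = √(-198472) = 2*I*√49618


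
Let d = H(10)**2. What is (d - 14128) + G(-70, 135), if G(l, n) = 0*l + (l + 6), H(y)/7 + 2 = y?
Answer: -11056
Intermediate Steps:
H(y) = -14 + 7*y
d = 3136 (d = (-14 + 7*10)**2 = (-14 + 70)**2 = 56**2 = 3136)
G(l, n) = 6 + l (G(l, n) = 0 + (6 + l) = 6 + l)
(d - 14128) + G(-70, 135) = (3136 - 14128) + (6 - 70) = -10992 - 64 = -11056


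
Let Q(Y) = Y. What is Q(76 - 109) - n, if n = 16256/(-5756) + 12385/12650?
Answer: -113424593/3640670 ≈ -31.155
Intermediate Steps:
n = -6717517/3640670 (n = 16256*(-1/5756) + 12385*(1/12650) = -4064/1439 + 2477/2530 = -6717517/3640670 ≈ -1.8451)
Q(76 - 109) - n = (76 - 109) - 1*(-6717517/3640670) = -33 + 6717517/3640670 = -113424593/3640670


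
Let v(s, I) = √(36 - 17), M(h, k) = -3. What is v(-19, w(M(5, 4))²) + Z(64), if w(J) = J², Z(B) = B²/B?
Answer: 64 + √19 ≈ 68.359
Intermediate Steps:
Z(B) = B
v(s, I) = √19
v(-19, w(M(5, 4))²) + Z(64) = √19 + 64 = 64 + √19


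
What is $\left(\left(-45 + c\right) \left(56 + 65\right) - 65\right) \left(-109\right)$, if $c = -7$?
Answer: $692913$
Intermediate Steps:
$\left(\left(-45 + c\right) \left(56 + 65\right) - 65\right) \left(-109\right) = \left(\left(-45 - 7\right) \left(56 + 65\right) - 65\right) \left(-109\right) = \left(\left(-52\right) 121 - 65\right) \left(-109\right) = \left(-6292 - 65\right) \left(-109\right) = \left(-6357\right) \left(-109\right) = 692913$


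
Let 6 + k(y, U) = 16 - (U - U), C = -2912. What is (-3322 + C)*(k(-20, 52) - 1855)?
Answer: 11501730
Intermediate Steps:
k(y, U) = 10 (k(y, U) = -6 + (16 - (U - U)) = -6 + (16 - 1*0) = -6 + (16 + 0) = -6 + 16 = 10)
(-3322 + C)*(k(-20, 52) - 1855) = (-3322 - 2912)*(10 - 1855) = -6234*(-1845) = 11501730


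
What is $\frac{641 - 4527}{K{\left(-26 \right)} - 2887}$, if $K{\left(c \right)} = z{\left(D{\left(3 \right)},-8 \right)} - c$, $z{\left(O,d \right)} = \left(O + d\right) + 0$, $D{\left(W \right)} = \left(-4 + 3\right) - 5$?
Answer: $\frac{3886}{2875} \approx 1.3517$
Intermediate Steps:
$D{\left(W \right)} = -6$ ($D{\left(W \right)} = -1 - 5 = -6$)
$z{\left(O,d \right)} = O + d$
$K{\left(c \right)} = -14 - c$ ($K{\left(c \right)} = \left(-6 - 8\right) - c = -14 - c$)
$\frac{641 - 4527}{K{\left(-26 \right)} - 2887} = \frac{641 - 4527}{\left(-14 - -26\right) - 2887} = - \frac{3886}{\left(-14 + 26\right) - 2887} = - \frac{3886}{12 - 2887} = - \frac{3886}{-2875} = \left(-3886\right) \left(- \frac{1}{2875}\right) = \frac{3886}{2875}$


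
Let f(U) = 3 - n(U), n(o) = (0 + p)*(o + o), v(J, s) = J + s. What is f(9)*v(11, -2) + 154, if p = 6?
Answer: -791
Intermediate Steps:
n(o) = 12*o (n(o) = (0 + 6)*(o + o) = 6*(2*o) = 12*o)
f(U) = 3 - 12*U
f(9)*v(11, -2) + 154 = (3 - 12*9)*(11 - 2) + 154 = (3 - 108)*9 + 154 = -105*9 + 154 = -945 + 154 = -791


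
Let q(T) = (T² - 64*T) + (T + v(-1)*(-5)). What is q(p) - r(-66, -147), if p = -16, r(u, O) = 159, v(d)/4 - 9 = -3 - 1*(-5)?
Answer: 885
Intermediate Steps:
v(d) = 44 (v(d) = 36 + 4*(-3 - 1*(-5)) = 36 + 4*(-3 + 5) = 36 + 4*2 = 36 + 8 = 44)
q(T) = -220 + T² - 63*T (q(T) = (T² - 64*T) + (T + 44*(-5)) = (T² - 64*T) + (T - 220) = (T² - 64*T) + (-220 + T) = -220 + T² - 63*T)
q(p) - r(-66, -147) = (-220 + (-16)² - 63*(-16)) - 1*159 = (-220 + 256 + 1008) - 159 = 1044 - 159 = 885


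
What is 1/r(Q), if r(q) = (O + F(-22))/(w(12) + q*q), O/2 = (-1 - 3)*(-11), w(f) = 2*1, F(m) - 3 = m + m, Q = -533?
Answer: 284091/47 ≈ 6044.5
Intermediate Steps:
F(m) = 3 + 2*m (F(m) = 3 + (m + m) = 3 + 2*m)
w(f) = 2
O = 88 (O = 2*((-1 - 3)*(-11)) = 2*(-4*(-11)) = 2*44 = 88)
r(q) = 47/(2 + q²) (r(q) = (88 + (3 + 2*(-22)))/(2 + q*q) = (88 + (3 - 44))/(2 + q²) = (88 - 41)/(2 + q²) = 47/(2 + q²))
1/r(Q) = 1/(47/(2 + (-533)²)) = 1/(47/(2 + 284089)) = 1/(47/284091) = 284091/47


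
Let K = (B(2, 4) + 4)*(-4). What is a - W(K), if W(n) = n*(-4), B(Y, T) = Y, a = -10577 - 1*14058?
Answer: -24731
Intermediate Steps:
a = -24635 (a = -10577 - 14058 = -24635)
K = -24 (K = (2 + 4)*(-4) = 6*(-4) = -24)
W(n) = -4*n
a - W(K) = -24635 - (-4)*(-24) = -24635 - 1*96 = -24635 - 96 = -24731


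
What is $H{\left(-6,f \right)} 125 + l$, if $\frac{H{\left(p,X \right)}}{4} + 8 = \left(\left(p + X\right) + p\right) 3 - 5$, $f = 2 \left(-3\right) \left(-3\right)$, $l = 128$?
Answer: $2628$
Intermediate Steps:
$f = 18$ ($f = \left(-6\right) \left(-3\right) = 18$)
$H{\left(p,X \right)} = -52 + 12 X + 24 p$ ($H{\left(p,X \right)} = -32 + 4 \left(\left(\left(p + X\right) + p\right) 3 - 5\right) = -32 + 4 \left(\left(\left(X + p\right) + p\right) 3 - 5\right) = -32 + 4 \left(\left(X + 2 p\right) 3 - 5\right) = -32 + 4 \left(\left(3 X + 6 p\right) - 5\right) = -32 + 4 \left(-5 + 3 X + 6 p\right) = -32 + \left(-20 + 12 X + 24 p\right) = -52 + 12 X + 24 p$)
$H{\left(-6,f \right)} 125 + l = \left(-52 + 12 \cdot 18 + 24 \left(-6\right)\right) 125 + 128 = \left(-52 + 216 - 144\right) 125 + 128 = 20 \cdot 125 + 128 = 2500 + 128 = 2628$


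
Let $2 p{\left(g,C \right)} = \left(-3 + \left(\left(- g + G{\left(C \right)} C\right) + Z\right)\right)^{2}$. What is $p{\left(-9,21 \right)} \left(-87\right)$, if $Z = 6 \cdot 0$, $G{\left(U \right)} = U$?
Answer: $- \frac{17383383}{2} \approx -8.6917 \cdot 10^{6}$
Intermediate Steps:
$Z = 0$
$p{\left(g,C \right)} = \frac{\left(-3 + C^{2} - g\right)^{2}}{2}$ ($p{\left(g,C \right)} = \frac{\left(-3 + \left(\left(- g + C C\right) + 0\right)\right)^{2}}{2} = \frac{\left(-3 + \left(\left(- g + C^{2}\right) + 0\right)\right)^{2}}{2} = \frac{\left(-3 + \left(\left(C^{2} - g\right) + 0\right)\right)^{2}}{2} = \frac{\left(-3 + \left(C^{2} - g\right)\right)^{2}}{2} = \frac{\left(-3 + C^{2} - g\right)^{2}}{2}$)
$p{\left(-9,21 \right)} \left(-87\right) = \frac{\left(-3 + 21^{2} - -9\right)^{2}}{2} \left(-87\right) = \frac{\left(-3 + 441 + 9\right)^{2}}{2} \left(-87\right) = \frac{447^{2}}{2} \left(-87\right) = \frac{1}{2} \cdot 199809 \left(-87\right) = \frac{199809}{2} \left(-87\right) = - \frac{17383383}{2}$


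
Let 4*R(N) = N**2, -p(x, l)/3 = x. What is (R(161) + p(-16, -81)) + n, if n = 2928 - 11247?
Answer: -7163/4 ≈ -1790.8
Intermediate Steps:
p(x, l) = -3*x
n = -8319
R(N) = N**2/4
(R(161) + p(-16, -81)) + n = ((1/4)*161**2 - 3*(-16)) - 8319 = ((1/4)*25921 + 48) - 8319 = (25921/4 + 48) - 8319 = 26113/4 - 8319 = -7163/4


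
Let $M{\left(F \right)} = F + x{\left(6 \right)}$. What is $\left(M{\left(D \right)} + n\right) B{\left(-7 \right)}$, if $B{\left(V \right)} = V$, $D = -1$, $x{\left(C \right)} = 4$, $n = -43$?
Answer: $280$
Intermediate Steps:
$M{\left(F \right)} = 4 + F$ ($M{\left(F \right)} = F + 4 = 4 + F$)
$\left(M{\left(D \right)} + n\right) B{\left(-7 \right)} = \left(\left(4 - 1\right) - 43\right) \left(-7\right) = \left(3 - 43\right) \left(-7\right) = \left(-40\right) \left(-7\right) = 280$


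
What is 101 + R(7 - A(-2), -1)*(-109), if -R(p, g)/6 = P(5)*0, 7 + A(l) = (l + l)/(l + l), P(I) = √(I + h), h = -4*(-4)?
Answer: 101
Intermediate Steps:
h = 16
P(I) = √(16 + I) (P(I) = √(I + 16) = √(16 + I))
A(l) = -6 (A(l) = -7 + (l + l)/(l + l) = -7 + (2*l)/((2*l)) = -7 + (2*l)*(1/(2*l)) = -7 + 1 = -6)
R(p, g) = 0 (R(p, g) = -6*√(16 + 5)*0 = -6*√21*0 = -6*0 = 0)
101 + R(7 - A(-2), -1)*(-109) = 101 + 0*(-109) = 101 + 0 = 101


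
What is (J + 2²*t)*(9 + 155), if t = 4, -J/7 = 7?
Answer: -5412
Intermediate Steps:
J = -49 (J = -7*7 = -49)
(J + 2²*t)*(9 + 155) = (-49 + 2²*4)*(9 + 155) = (-49 + 4*4)*164 = (-49 + 16)*164 = -33*164 = -5412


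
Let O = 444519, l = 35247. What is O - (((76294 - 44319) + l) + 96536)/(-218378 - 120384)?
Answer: 75293154618/169381 ≈ 4.4452e+5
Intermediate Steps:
O - (((76294 - 44319) + l) + 96536)/(-218378 - 120384) = 444519 - (((76294 - 44319) + 35247) + 96536)/(-218378 - 120384) = 444519 - ((31975 + 35247) + 96536)/(-338762) = 444519 - (67222 + 96536)*(-1)/338762 = 444519 - 163758*(-1)/338762 = 444519 - 1*(-81879/169381) = 444519 + 81879/169381 = 75293154618/169381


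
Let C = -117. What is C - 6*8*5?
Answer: -357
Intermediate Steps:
C - 6*8*5 = -117 - 6*8*5 = -117 - 48*5 = -117 - 240 = -357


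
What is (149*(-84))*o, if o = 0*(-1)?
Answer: 0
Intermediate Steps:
o = 0
(149*(-84))*o = (149*(-84))*0 = -12516*0 = 0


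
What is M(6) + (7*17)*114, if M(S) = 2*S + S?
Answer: 13584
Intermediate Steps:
M(S) = 3*S
M(6) + (7*17)*114 = 3*6 + (7*17)*114 = 18 + 119*114 = 18 + 13566 = 13584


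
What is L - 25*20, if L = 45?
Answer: -455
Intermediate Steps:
L - 25*20 = 45 - 25*20 = 45 - 500 = -455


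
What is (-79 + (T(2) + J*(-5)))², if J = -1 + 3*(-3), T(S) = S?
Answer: 729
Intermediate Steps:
J = -10 (J = -1 - 9 = -10)
(-79 + (T(2) + J*(-5)))² = (-79 + (2 - 10*(-5)))² = (-79 + (2 + 50))² = (-79 + 52)² = (-27)² = 729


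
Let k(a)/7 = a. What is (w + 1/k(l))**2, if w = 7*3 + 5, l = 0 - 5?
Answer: 826281/1225 ≈ 674.51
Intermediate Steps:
l = -5
k(a) = 7*a
w = 26 (w = 21 + 5 = 26)
(w + 1/k(l))**2 = (26 + 1/(7*(-5)))**2 = (26 + 1/(-35))**2 = (26 - 1/35)**2 = (909/35)**2 = 826281/1225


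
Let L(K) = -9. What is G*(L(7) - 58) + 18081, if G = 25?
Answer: 16406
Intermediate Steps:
G*(L(7) - 58) + 18081 = 25*(-9 - 58) + 18081 = 25*(-67) + 18081 = -1675 + 18081 = 16406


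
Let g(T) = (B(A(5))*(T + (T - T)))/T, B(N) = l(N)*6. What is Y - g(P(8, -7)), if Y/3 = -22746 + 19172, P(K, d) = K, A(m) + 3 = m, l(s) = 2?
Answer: -10734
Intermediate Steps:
A(m) = -3 + m
B(N) = 12 (B(N) = 2*6 = 12)
Y = -10722 (Y = 3*(-22746 + 19172) = 3*(-3574) = -10722)
g(T) = 12 (g(T) = (12*(T + (T - T)))/T = (12*(T + 0))/T = (12*T)/T = 12)
Y - g(P(8, -7)) = -10722 - 1*12 = -10722 - 12 = -10734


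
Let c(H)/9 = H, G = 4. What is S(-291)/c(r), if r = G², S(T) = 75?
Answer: 25/48 ≈ 0.52083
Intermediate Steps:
r = 16 (r = 4² = 16)
c(H) = 9*H
S(-291)/c(r) = 75/((9*16)) = 75/144 = 75*(1/144) = 25/48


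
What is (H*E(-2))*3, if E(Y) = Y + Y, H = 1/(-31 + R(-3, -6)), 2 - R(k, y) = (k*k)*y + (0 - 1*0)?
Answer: -12/25 ≈ -0.48000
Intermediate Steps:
R(k, y) = 2 - y*k**2 (R(k, y) = 2 - ((k*k)*y + (0 - 1*0)) = 2 - (k**2*y + (0 + 0)) = 2 - (y*k**2 + 0) = 2 - y*k**2)
H = 1/25 (H = 1/(-31 + (2 - 1*(-6)*(-3)**2)) = 1/(-31 + (2 - 1*(-6)*9)) = 1/(-31 + (2 + 54)) = 1/(-31 + 56) = 1/25 ≈ 0.040000)
E(Y) = 2*Y
(H*E(-2))*3 = ((2*(-2))/25)*3 = ((1/25)*(-4))*3 = -4/25*3 = -12/25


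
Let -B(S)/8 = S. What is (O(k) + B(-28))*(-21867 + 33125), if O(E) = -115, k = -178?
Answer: 1227122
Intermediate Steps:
B(S) = -8*S
(O(k) + B(-28))*(-21867 + 33125) = (-115 - 8*(-28))*(-21867 + 33125) = (-115 + 224)*11258 = 109*11258 = 1227122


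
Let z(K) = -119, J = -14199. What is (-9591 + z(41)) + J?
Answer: -23909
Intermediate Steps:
(-9591 + z(41)) + J = (-9591 - 119) - 14199 = -9710 - 14199 = -23909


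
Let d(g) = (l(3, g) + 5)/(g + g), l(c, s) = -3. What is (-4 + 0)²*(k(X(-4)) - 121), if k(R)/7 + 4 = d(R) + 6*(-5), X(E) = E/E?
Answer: -5632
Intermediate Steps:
X(E) = 1
d(g) = 1/g (d(g) = (-3 + 5)/(g + g) = 2/((2*g)) = 2*(1/(2*g)) = 1/g)
k(R) = -238 + 7/R (k(R) = -28 + 7*(1/R + 6*(-5)) = -28 + 7*(1/R - 30) = -28 + 7*(-30 + 1/R) = -28 + (-210 + 7/R) = -238 + 7/R)
(-4 + 0)²*(k(X(-4)) - 121) = (-4 + 0)²*((-238 + 7/1) - 121) = (-4)²*((-238 + 7*1) - 121) = 16*((-238 + 7) - 121) = 16*(-231 - 121) = 16*(-352) = -5632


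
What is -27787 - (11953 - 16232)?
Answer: -23508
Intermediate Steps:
-27787 - (11953 - 16232) = -27787 - 1*(-4279) = -27787 + 4279 = -23508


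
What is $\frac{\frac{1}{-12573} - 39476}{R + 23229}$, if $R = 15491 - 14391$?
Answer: $- \frac{496331749}{305888517} \approx -1.6226$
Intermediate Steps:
$R = 1100$ ($R = 15491 - 14391 = 1100$)
$\frac{\frac{1}{-12573} - 39476}{R + 23229} = \frac{\frac{1}{-12573} - 39476}{1100 + 23229} = \frac{- \frac{1}{12573} - 39476}{24329} = \left(- \frac{496331749}{12573}\right) \frac{1}{24329} = - \frac{496331749}{305888517}$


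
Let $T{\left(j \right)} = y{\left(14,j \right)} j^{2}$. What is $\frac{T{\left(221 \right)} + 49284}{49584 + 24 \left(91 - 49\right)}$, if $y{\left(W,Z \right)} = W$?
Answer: $\frac{366529}{25296} \approx 14.49$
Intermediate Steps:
$T{\left(j \right)} = 14 j^{2}$
$\frac{T{\left(221 \right)} + 49284}{49584 + 24 \left(91 - 49\right)} = \frac{14 \cdot 221^{2} + 49284}{49584 + 24 \left(91 - 49\right)} = \frac{14 \cdot 48841 + 49284}{49584 + 24 \cdot 42} = \frac{683774 + 49284}{49584 + 1008} = \frac{733058}{50592} = 733058 \cdot \frac{1}{50592} = \frac{366529}{25296}$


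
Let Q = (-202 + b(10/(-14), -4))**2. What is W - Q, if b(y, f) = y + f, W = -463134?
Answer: -24787375/49 ≈ -5.0587e+5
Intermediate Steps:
b(y, f) = f + y
Q = 2093809/49 (Q = (-202 + (-4 + 10/(-14)))**2 = (-202 + (-4 + 10*(-1/14)))**2 = (-202 + (-4 - 5/7))**2 = (-202 - 33/7)**2 = (-1447/7)**2 = 2093809/49 ≈ 42731.)
W - Q = -463134 - 1*2093809/49 = -463134 - 2093809/49 = -24787375/49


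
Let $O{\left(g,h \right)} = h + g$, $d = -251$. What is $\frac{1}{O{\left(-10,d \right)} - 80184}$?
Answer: $- \frac{1}{80445} \approx -1.2431 \cdot 10^{-5}$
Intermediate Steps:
$O{\left(g,h \right)} = g + h$
$\frac{1}{O{\left(-10,d \right)} - 80184} = \frac{1}{\left(-10 - 251\right) - 80184} = \frac{1}{-261 - 80184} = \frac{1}{-80445} = - \frac{1}{80445}$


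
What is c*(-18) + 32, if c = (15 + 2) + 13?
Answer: -508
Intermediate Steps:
c = 30 (c = 17 + 13 = 30)
c*(-18) + 32 = 30*(-18) + 32 = -540 + 32 = -508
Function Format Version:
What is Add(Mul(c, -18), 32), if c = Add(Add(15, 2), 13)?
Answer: -508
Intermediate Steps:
c = 30 (c = Add(17, 13) = 30)
Add(Mul(c, -18), 32) = Add(Mul(30, -18), 32) = Add(-540, 32) = -508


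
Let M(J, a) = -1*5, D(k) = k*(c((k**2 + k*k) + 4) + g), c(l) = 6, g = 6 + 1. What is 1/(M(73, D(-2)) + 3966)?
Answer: 1/3961 ≈ 0.00025246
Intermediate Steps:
g = 7
D(k) = 13*k (D(k) = k*(6 + 7) = k*13 = 13*k)
M(J, a) = -5
1/(M(73, D(-2)) + 3966) = 1/(-5 + 3966) = 1/3961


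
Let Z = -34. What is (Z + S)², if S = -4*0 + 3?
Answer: 961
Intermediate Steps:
S = 3 (S = 0 + 3 = 3)
(Z + S)² = (-34 + 3)² = (-31)² = 961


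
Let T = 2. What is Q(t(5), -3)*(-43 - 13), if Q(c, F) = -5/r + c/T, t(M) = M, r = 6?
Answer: -280/3 ≈ -93.333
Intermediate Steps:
Q(c, F) = -5/6 + c/2
Q(t(5), -3)*(-43 - 13) = (-5/6 + (1/2)*5)*(-43 - 13) = (-5/6 + 5/2)*(-56) = (5/3)*(-56) = -280/3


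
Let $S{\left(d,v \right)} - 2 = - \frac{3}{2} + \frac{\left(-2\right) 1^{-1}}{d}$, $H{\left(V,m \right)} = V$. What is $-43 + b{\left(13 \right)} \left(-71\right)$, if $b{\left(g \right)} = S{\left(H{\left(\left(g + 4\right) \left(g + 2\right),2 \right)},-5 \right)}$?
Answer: $- \frac{39751}{510} \approx -77.943$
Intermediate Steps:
$S{\left(d,v \right)} = \frac{1}{2} - \frac{2}{d}$ ($S{\left(d,v \right)} = 2 + \left(- \frac{3}{2} + \frac{\left(-2\right) 1^{-1}}{d}\right) = 2 + \left(\left(-3\right) \frac{1}{2} + \frac{\left(-2\right) 1}{d}\right) = 2 - \left(\frac{3}{2} + \frac{2}{d}\right) = \frac{1}{2} - \frac{2}{d}$)
$b{\left(g \right)} = \frac{-4 + \left(2 + g\right) \left(4 + g\right)}{2 \left(2 + g\right) \left(4 + g\right)}$ ($b{\left(g \right)} = \frac{-4 + \left(g + 4\right) \left(g + 2\right)}{2 \left(g + 4\right) \left(g + 2\right)} = \frac{-4 + \left(4 + g\right) \left(2 + g\right)}{2 \left(4 + g\right) \left(2 + g\right)} = \frac{-4 + \left(2 + g\right) \left(4 + g\right)}{2 \left(2 + g\right) \left(4 + g\right)}$)
$-43 + b{\left(13 \right)} \left(-71\right) = -43 + \frac{4 + 13^{2} + 6 \cdot 13}{2 \left(8 + 13^{2} + 6 \cdot 13\right)} \left(-71\right) = -43 + \frac{4 + 169 + 78}{2 \left(8 + 169 + 78\right)} \left(-71\right) = -43 + \frac{1}{2} \cdot \frac{1}{255} \cdot 251 \left(-71\right) = -43 + \frac{251}{510} \left(-71\right) = -43 - \frac{17821}{510} = - \frac{39751}{510}$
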